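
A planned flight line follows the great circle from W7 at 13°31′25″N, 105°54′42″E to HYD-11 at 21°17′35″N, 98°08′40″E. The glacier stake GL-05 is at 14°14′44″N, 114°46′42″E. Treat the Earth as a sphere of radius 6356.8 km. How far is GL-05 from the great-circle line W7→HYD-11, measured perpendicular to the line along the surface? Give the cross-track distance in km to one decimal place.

767.3 km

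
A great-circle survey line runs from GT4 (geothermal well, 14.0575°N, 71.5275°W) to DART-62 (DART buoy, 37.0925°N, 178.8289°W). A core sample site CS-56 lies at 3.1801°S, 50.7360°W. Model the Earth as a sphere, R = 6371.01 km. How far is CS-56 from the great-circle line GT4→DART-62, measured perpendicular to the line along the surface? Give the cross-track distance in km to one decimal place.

90.3 km

δ₁₃ = central angle GT4→CS-56 = 0.469024 rad  (haversine)
θ₁₃ = bearing GT4→CS-56 = 128.363°,  θ₁₂ = bearing GT4→DART-62 = 310.160°
dₓₜ = R·arcsin(sin δ₁₃ · sin(θ₁₃ − θ₁₂)) = 6371.01·arcsin(0.45202·sin(-181.797°)) = 90.285 km
|dₓₜ| = 90.285 km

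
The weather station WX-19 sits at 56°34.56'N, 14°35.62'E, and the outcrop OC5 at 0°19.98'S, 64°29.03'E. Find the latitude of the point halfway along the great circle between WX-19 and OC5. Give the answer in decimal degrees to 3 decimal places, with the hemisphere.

30.291°N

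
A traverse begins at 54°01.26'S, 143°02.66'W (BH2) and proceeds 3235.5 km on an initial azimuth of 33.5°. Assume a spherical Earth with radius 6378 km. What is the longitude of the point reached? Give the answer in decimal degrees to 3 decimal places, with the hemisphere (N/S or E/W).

BH2: φ = -54.02100°, λ = -143.04433°
δ = d/R = 3235.5/6378 = 0.507291 rad
φ₂ = arcsin(sin φ₁ cos δ + cos φ₁ sin δ cos θ)
   = arcsin(-0.80923·0.87406 + 0.58749·0.48581·0.83389) = -27.99035°
λ₂ = λ₁ + atan2(sin θ sin δ cos φ₁, cos δ − sin φ₁ sin φ₂) = -125.36696°

125.367°W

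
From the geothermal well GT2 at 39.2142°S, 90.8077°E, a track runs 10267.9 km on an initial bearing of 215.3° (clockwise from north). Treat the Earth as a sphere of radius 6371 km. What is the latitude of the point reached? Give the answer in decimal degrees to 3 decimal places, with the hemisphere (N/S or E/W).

δ = d/R = 10267.9/6371 = 1.611662 rad
φ₂ = arcsin(sin φ₁ cos δ + cos φ₁ sin δ cos θ)
   = arcsin(-0.63222·-0.04085 + 0.77479·0.99917·-0.81614) = -37.29914°
λ₂ = λ₁ + atan2(sin θ sin δ cos φ₁, cos δ − sin φ₁ sin φ₂) = -42.65540°

37.299°S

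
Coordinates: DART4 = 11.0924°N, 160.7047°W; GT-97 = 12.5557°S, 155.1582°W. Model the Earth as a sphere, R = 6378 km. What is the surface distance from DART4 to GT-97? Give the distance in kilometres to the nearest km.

2703 km

Δφ = -23.6481°,  Δλ = 5.5465°
a = sin²(Δφ/2) + cos φ₁ cos φ₂ sin²(Δλ/2) = 0.044229
c = 2·arcsin(√a) = 0.423778 rad = 24.2807°
d = R·c = 6378 × 0.423778 = 2702.9 km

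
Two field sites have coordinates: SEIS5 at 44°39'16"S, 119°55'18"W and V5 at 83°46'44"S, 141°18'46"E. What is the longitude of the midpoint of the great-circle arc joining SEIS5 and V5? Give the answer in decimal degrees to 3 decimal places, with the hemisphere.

128.684°W

SEIS5: φ = -44.65444°, λ = -119.92167°
V5: φ = -83.77889°, λ = +141.31278°
Bx = cos φ₂ cos Δλ = -0.016514,  By = cos φ₂ sin Δλ = -0.107100
φₘ = atan2(sin φ₁ + sin φ₂, √((cos φ₁ + Bx)² + By²)) = -67.49556°
λₘ = λ₁ + atan2(By, cos φ₁ + Bx) = -128.68400°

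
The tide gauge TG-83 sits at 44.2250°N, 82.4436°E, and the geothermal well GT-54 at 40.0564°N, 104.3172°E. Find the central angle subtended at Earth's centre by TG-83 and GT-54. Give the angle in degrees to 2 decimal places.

16.69°

Δφ = -4.1686°,  Δλ = 21.8736°
a = sin²(Δφ/2) + cos φ₁ cos φ₂ sin²(Δλ/2) = 0.021067
c = 2·arcsin(√a) = 0.291315 rad = 16.6911°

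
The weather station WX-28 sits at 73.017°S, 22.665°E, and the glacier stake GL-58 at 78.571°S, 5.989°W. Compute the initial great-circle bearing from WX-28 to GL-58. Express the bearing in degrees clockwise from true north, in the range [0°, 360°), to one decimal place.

Δλ = -28.6540°
y = sin Δλ · cos φ₂ = -0.095018
x = cos φ₁ sin φ₂ − sin φ₁ cos φ₂ cos Δλ = -0.119993
θ = atan2(y, x) = -141.6255° → 218.3745° (mod 360°)

218.4°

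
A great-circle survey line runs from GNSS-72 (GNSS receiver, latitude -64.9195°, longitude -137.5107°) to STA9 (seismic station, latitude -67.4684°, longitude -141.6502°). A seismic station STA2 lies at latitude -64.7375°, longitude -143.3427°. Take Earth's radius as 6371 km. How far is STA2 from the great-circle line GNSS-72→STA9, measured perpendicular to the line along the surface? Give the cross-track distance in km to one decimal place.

239.9 km

δ₁₃ = central angle GNSS-72→STA2 = 0.043394 rad  (haversine)
θ₁₃ = bearing GNSS-72→STA2 = 271.553°,  θ₁₂ = bearing GNSS-72→STA9 = 211.365°
dₓₜ = R·arcsin(sin δ₁₃ · sin(θ₁₃ − θ₁₂)) = 6371·arcsin(0.04338·sin(60.188°)) = 239.858 km
|dₓₜ| = 239.858 km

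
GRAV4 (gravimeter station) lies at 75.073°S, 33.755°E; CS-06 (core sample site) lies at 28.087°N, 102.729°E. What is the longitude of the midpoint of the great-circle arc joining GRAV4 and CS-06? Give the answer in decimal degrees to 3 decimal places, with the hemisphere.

88.871°E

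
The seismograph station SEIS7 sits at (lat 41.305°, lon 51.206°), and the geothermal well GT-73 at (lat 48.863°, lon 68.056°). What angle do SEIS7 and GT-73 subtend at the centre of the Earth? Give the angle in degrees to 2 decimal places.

14.05°

Δφ = 7.5580°,  Δλ = 16.8500°
a = sin²(Δφ/2) + cos φ₁ cos φ₂ sin²(Δλ/2) = 0.014952
c = 2·arcsin(√a) = 0.245174 rad = 14.0474°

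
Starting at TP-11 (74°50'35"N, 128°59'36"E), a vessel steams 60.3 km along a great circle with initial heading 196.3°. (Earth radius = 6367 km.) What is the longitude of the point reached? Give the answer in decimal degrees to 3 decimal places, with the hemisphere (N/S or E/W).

128.430°E

TP-11: φ = +74.84306°, λ = +128.99333°
δ = d/R = 60.3/6367 = 0.009471 rad
φ₂ = arcsin(sin φ₁ cos δ + cos φ₁ sin δ cos θ)
   = arcsin(0.96521·0.99996 + 0.26146·0.00947·-0.95981) = 74.32151°
λ₂ = λ₁ + atan2(sin θ sin δ cos φ₁, cos δ − sin φ₁ sin φ₂) = 128.42976°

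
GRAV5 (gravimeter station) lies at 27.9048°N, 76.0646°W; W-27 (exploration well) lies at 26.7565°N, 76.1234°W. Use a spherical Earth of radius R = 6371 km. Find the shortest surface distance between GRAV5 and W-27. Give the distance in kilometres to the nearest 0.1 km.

127.8 km

Δφ = -1.1483°,  Δλ = -0.0588°
a = sin²(Δφ/2) + cos φ₁ cos φ₂ sin²(Δλ/2) = 0.000101
c = 2·arcsin(√a) = 0.020062 rad = 1.1495°
d = R·c = 6371 × 0.020062 = 127.8 km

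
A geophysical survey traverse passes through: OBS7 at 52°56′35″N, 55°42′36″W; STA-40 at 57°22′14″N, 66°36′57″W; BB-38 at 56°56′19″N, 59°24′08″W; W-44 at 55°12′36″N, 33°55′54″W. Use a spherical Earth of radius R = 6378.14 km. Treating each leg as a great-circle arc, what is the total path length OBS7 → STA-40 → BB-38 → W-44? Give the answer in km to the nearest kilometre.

2872 km

OBS7: φ = +52.94306°, λ = -55.71000°
STA-40: φ = +57.37056°, λ = -66.61583°
BB-38: φ = +56.93861°, λ = -59.40222°
W-44: φ = +55.21000°, λ = -33.93167°
OBS7→STA-40: c = 0.133159 rad, d = 849.31 km
STA-40→BB-38: c = 0.068668 rad, d = 437.97 km
BB-38→W-44: c = 0.248462 rad, d = 1584.73 km
Total = 849.31 + 437.97 + 1584.73 = 2872.01 km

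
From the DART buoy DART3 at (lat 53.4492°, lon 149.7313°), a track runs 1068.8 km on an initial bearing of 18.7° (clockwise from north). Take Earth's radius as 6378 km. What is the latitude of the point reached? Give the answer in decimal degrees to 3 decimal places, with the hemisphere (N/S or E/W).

δ = d/R = 1068.8/6378 = 0.167576 rad
φ₂ = arcsin(sin φ₁ cos δ + cos φ₁ sin δ cos θ)
   = arcsin(0.80333·0.98599 + 0.59554·0.16679·0.94721) = 62.39504°
λ₂ = λ₁ + atan2(sin θ sin δ cos φ₁, cos δ − sin φ₁ sin φ₂) = 156.35834°

62.395°N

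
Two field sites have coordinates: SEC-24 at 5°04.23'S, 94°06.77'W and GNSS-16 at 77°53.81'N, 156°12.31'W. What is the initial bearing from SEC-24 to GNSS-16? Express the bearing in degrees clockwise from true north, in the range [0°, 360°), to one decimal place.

SEC-24: φ = -5.07050°, λ = -94.11283°
GNSS-16: φ = +77.89683°, λ = -156.20517°
Δλ = -62.0923°
y = sin Δλ · cos φ₂ = -0.185288
x = cos φ₁ sin φ₂ − sin φ₁ cos φ₂ cos Δλ = 0.982619
θ = atan2(y, x) = -10.6786° → 349.3214° (mod 360°)

349.3°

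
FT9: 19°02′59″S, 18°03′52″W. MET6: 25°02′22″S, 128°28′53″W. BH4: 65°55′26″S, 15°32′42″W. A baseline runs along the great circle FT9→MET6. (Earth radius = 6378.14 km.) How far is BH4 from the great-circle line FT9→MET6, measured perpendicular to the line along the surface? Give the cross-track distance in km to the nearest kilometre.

4406 km

FT9: φ = -19.04972°, λ = -18.06444°
MET6: φ = -25.03944°, λ = -128.48139°
BH4: φ = -65.92389°, λ = -15.54500°
δ₁₃ = central angle FT9→BH4 = 0.818619 rad  (haversine)
θ₁₃ = bearing FT9→BH4 = 178.593°,  θ₁₂ = bearing FT9→MET6 = 239.347°
dₓₜ = R·arcsin(sin δ₁₃ · sin(θ₁₃ − θ₁₂)) = 6378.14·arcsin(0.73020·sin(-60.754°)) = -4405.770 km
|dₓₜ| = 4405.770 km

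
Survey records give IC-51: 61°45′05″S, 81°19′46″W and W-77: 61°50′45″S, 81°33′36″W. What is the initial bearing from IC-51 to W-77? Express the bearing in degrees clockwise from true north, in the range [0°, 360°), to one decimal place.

IC-51: φ = -61.75139°, λ = -81.32944°
W-77: φ = -61.84583°, λ = -81.56000°
Δλ = -0.2306°
y = sin Δλ · cos φ₂ = -0.001899
x = cos φ₁ sin φ₂ − sin φ₁ cos φ₂ cos Δλ = -0.001652
θ = atan2(y, x) = -131.0212° → 228.9788° (mod 360°)

229.0°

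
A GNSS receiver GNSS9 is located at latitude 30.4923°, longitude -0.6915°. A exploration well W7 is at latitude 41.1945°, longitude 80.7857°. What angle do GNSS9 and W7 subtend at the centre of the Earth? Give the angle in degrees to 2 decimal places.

64.51°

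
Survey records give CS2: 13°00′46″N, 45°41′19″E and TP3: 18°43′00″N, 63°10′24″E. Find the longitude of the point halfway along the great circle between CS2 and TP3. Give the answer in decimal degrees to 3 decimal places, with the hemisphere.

54.306°E

CS2: φ = +13.01278°, λ = +45.68861°
TP3: φ = +18.71667°, λ = +63.17333°
Bx = cos φ₂ cos Δλ = 0.903357,  By = cos φ₂ sin Δλ = 0.284563
φₘ = atan2(sin φ₁ + sin φ₂, √((cos φ₁ + Bx)² + By²)) = 16.04163°
λₘ = λ₁ + atan2(By, cos φ₁ + Bx) = 54.30623°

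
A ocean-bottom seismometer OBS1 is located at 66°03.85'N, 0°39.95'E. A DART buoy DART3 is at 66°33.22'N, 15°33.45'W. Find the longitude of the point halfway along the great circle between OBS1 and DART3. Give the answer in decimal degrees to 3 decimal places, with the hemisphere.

7.366°W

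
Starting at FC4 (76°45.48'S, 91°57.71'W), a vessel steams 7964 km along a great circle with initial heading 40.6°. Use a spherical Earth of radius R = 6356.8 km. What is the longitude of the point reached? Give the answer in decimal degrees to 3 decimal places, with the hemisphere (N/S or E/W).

FC4: φ = -76.75800°, λ = -91.96183°
δ = d/R = 7964/6356.8 = 1.252832 rad
φ₂ = arcsin(sin φ₁ cos δ + cos φ₁ sin δ cos θ)
   = arcsin(-0.97341·0.31263 + 0.22906·0.94987·0.75927) = -7.99678°
λ₂ = λ₁ + atan2(sin θ sin δ cos φ₁, cos δ − sin φ₁ sin φ₂) = -53.33663°

53.337°W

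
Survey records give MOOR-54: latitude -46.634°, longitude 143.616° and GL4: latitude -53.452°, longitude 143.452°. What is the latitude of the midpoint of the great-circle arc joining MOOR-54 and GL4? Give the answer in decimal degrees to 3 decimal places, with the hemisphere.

50.043°S

Bx = cos φ₂ cos Δλ = 0.595494,  By = cos φ₂ sin Δλ = -0.001705
φₘ = atan2(sin φ₁ + sin φ₂, √((cos φ₁ + Bx)² + By²)) = -50.04303°
λₘ = λ₁ + atan2(By, cos φ₁ + Bx) = 143.53983°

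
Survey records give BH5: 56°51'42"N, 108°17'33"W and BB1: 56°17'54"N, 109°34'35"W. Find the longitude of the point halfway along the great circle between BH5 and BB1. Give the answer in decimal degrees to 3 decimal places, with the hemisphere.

108.939°W

BH5: φ = +56.86167°, λ = -108.29250°
BB1: φ = +56.29833°, λ = -109.57639°
Bx = cos φ₂ cos Δλ = 0.554729,  By = cos φ₂ sin Δλ = -0.012433
φₘ = atan2(sin φ₁ + sin φ₂, √((cos φ₁ + Bx)² + By²)) = 56.58165°
λₘ = λ₁ + atan2(By, cos φ₁ + Bx) = -108.93923°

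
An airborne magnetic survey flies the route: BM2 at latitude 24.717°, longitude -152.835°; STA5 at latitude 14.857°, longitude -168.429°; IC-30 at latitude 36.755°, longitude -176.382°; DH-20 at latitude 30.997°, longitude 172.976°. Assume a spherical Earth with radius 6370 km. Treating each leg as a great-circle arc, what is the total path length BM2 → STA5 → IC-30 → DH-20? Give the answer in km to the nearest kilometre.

BM2→STA5: c = 0.308105 rad, d = 1962.63 km
STA5→IC-30: c = 0.401692 rad, d = 2558.78 km
IC-30→DH-20: c = 0.183878 rad, d = 1171.30 km
Total = 1962.63 + 2558.78 + 1171.30 = 5692.71 km

5693 km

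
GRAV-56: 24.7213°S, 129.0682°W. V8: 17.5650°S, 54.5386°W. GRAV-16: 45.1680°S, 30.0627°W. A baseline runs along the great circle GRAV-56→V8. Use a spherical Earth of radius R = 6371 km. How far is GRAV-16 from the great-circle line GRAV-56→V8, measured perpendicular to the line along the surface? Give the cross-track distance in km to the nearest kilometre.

3741 km

δ₁₃ = central angle GRAV-56→GRAV-16 = 1.373175 rad  (haversine)
θ₁₃ = bearing GRAV-56→GRAV-16 = 134.752°,  θ₁₂ = bearing GRAV-56→V8 = 100.348°
dₓₜ = R·arcsin(sin δ₁₃ · sin(θ₁₃ − θ₁₂)) = 6371·arcsin(0.98054·sin(34.404°)) = 3740.983 km
|dₓₜ| = 3740.983 km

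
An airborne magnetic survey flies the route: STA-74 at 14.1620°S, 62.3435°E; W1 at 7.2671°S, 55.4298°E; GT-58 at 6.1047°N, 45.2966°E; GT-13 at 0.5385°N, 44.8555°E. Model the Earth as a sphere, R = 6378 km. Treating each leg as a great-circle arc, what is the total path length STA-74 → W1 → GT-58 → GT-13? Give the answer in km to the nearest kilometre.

STA-74→W1: c = 0.168876 rad, d = 1077.09 km
W1→GT-58: c = 0.292575 rad, d = 1866.05 km
GT-58→GT-13: c = 0.097452 rad, d = 621.55 km
Total = 1077.09 + 1866.05 + 621.55 = 3564.69 km

3565 km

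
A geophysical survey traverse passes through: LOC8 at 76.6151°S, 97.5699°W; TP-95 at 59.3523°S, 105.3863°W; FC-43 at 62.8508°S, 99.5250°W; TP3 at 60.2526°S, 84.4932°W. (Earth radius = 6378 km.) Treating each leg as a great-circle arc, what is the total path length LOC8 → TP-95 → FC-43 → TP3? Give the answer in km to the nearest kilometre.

3291 km

LOC8→TP-95: c = 0.304966 rad, d = 1945.07 km
TP-95→FC-43: c = 0.078502 rad, d = 500.68 km
FC-43→TP3: c = 0.132576 rad, d = 845.57 km
Total = 1945.07 + 500.68 + 845.57 = 3291.32 km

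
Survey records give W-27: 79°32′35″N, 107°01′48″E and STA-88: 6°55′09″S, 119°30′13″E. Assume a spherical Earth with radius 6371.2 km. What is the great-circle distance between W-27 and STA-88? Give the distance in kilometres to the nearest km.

W-27: φ = +79.54306°, λ = +107.03000°
STA-88: φ = -6.91917°, λ = +119.50361°
Δφ = -86.4622°,  Δλ = 12.4736°
a = sin²(Δφ/2) + cos φ₁ cos φ₂ sin²(Δλ/2) = 0.471273
c = 2·arcsin(√a) = 1.513311 rad = 86.7063°
d = R·c = 6371.2 × 1.513311 = 9641.6 km

9642 km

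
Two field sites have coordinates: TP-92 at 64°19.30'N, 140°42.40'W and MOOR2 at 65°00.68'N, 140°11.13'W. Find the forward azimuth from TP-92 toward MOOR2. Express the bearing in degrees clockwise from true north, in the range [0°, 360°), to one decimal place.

TP-92: φ = +64.32167°, λ = -140.70667°
MOOR2: φ = +65.01133°, λ = -140.18550°
Δλ = 0.5212°
y = sin Δλ · cos φ₂ = 0.003842
x = cos φ₁ sin φ₂ − sin φ₁ cos φ₂ cos Δλ = 0.012052
θ = atan2(y, x) = 17.6830° → 17.6830° (mod 360°)

17.7°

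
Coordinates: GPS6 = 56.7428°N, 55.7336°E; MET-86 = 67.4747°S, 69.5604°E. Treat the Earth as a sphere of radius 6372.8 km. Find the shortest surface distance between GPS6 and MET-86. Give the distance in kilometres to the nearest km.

13863 km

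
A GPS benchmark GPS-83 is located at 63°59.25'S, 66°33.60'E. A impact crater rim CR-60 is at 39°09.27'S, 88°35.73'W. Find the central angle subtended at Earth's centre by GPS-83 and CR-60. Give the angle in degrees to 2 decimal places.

75.00°

GPS-83: φ = -63.98750°, λ = +66.56000°
CR-60: φ = -39.15450°, λ = -88.59550°
Δφ = 24.8330°,  Δλ = -155.1555°
a = sin²(Δφ/2) + cos φ₁ cos φ₂ sin²(Δλ/2) = 0.370580
c = 2·arcsin(√a) = 1.308976 rad = 74.9988°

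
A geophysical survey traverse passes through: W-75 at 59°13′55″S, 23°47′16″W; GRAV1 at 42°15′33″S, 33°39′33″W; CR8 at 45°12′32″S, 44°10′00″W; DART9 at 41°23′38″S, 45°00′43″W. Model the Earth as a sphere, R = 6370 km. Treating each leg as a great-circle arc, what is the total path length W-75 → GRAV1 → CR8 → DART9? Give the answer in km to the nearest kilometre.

3340 km

W-75: φ = -59.23194°, λ = -23.78778°
GRAV1: φ = -42.25917°, λ = -33.65917°
CR8: φ = -45.20889°, λ = -44.16667°
DART9: φ = -41.39389°, λ = -45.01194°
W-75→GRAV1: c = 0.314865 rad, d = 2005.69 km
GRAV1→CR8: c = 0.142026 rad, d = 904.70 km
CR8→DART9: c = 0.067443 rad, d = 429.61 km
Total = 2005.69 + 904.70 + 429.61 = 3340.01 km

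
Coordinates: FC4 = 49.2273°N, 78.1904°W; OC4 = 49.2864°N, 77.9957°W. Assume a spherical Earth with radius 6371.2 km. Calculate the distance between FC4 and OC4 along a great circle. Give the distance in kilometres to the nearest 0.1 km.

Δφ = 0.0591°,  Δλ = 0.1947°
a = sin²(Δφ/2) + cos φ₁ cos φ₂ sin²(Δλ/2) = 0.000001
c = 2·arcsin(√a) = 0.002446 rad = 0.1401°
d = R·c = 6371.2 × 0.002446 = 15.6 km

15.6 km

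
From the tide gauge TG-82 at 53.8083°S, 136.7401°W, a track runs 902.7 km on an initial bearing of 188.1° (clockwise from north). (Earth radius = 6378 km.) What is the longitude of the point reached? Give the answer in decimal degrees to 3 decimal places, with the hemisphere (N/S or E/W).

δ = d/R = 902.7/6378 = 0.141533 rad
φ₂ = arcsin(sin φ₁ cos δ + cos φ₁ sin δ cos θ)
   = arcsin(-0.80705·0.99000 + 0.59049·0.14106·-0.99002) = -61.81659°
λ₂ = λ₁ + atan2(sin θ sin δ cos φ₁, cos δ − sin φ₁ sin φ₂) = -139.15200°

139.152°W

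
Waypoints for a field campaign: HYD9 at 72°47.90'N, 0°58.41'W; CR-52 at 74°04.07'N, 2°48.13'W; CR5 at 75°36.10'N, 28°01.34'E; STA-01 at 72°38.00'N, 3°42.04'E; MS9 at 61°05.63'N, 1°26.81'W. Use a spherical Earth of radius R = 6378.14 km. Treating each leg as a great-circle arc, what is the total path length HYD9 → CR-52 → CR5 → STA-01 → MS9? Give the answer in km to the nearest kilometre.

HYD9: φ = +72.79833°, λ = -0.97350°
CR-52: φ = +74.06783°, λ = -2.80217°
CR5: φ = +75.60167°, λ = +28.02233°
STA-01: φ = +72.63333°, λ = +3.70067°
MS9: φ = +61.09383°, λ = -1.44683°
HYD9→CR-52: c = 0.023950 rad, d = 152.76 km
CR-52→CR5: c = 0.141542 rad, d = 902.77 km
CR5→STA-01: c = 0.126012 rad, d = 803.73 km
STA-01→MS9: c = 0.204291 rad, d = 1302.99 km
Total = 152.76 + 902.77 + 803.73 + 1302.99 = 3162.25 km

3162 km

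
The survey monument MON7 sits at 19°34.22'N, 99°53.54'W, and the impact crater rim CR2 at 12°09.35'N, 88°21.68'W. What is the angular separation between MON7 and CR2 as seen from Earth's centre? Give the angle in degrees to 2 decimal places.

13.33°

MON7: φ = +19.57033°, λ = -99.89233°
CR2: φ = +12.15583°, λ = -88.36133°
Δφ = -7.4145°,  Δλ = 11.5310°
a = sin²(Δφ/2) + cos φ₁ cos φ₂ sin²(Δλ/2) = 0.013476
c = 2·arcsin(√a) = 0.232699 rad = 13.3327°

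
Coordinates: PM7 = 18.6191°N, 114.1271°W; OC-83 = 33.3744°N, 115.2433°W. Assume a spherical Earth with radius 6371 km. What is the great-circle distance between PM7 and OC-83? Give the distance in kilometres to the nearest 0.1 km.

Δφ = 14.7553°,  Δλ = -1.1162°
a = sin²(Δφ/2) + cos φ₁ cos φ₂ sin²(Δλ/2) = 0.016564
c = 2·arcsin(√a) = 0.258118 rad = 14.7890°
d = R·c = 6371 × 0.258118 = 1644.5 km

1644.5 km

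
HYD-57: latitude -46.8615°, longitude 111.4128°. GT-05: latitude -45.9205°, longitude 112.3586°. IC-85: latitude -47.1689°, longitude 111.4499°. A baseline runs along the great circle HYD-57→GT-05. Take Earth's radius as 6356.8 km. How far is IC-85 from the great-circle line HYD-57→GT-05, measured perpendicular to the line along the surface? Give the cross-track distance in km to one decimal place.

δ₁₃ = central angle HYD-57→IC-85 = 0.005383 rad  (haversine)
θ₁₃ = bearing HYD-57→IC-85 = 175.309°,  θ₁₂ = bearing HYD-57→GT-05 = 35.075°
dₓₜ = R·arcsin(sin δ₁₃ · sin(θ₁₃ − θ₁₂)) = 6356.8·arcsin(0.00538·sin(140.234°)) = 21.889 km
|dₓₜ| = 21.889 km

21.9 km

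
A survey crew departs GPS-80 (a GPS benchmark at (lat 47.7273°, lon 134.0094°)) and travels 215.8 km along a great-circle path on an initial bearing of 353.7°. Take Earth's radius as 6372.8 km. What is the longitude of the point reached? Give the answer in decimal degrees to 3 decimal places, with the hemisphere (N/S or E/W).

δ = d/R = 215.8/6372.8 = 0.033863 rad
φ₂ = arcsin(sin φ₁ cos δ + cos φ₁ sin δ cos θ)
   = arcsin(0.73995·0.99943 + 0.67266·0.03386·0.99396) = 49.65531°
λ₂ = λ₁ + atan2(sin θ sin δ cos φ₁, cos δ − sin φ₁ sin φ₂) = 133.68059°

133.681°E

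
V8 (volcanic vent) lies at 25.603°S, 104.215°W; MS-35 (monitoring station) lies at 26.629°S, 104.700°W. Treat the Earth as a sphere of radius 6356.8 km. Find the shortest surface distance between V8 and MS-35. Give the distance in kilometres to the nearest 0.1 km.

Δφ = -1.0260°,  Δλ = -0.4850°
a = sin²(Δφ/2) + cos φ₁ cos φ₂ sin²(Δλ/2) = 0.000095
c = 2·arcsin(√a) = 0.019453 rad = 1.1146°
d = R·c = 6356.8 × 0.019453 = 123.7 km

123.7 km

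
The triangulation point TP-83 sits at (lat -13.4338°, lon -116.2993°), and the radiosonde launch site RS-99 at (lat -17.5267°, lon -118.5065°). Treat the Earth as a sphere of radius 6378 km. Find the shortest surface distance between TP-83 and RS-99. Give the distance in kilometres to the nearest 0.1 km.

513.4 km

Δφ = -4.0929°,  Δλ = -2.2072°
a = sin²(Δφ/2) + cos φ₁ cos φ₂ sin²(Δλ/2) = 0.001619
c = 2·arcsin(√a) = 0.080501 rad = 4.6124°
d = R·c = 6378 × 0.080501 = 513.4 km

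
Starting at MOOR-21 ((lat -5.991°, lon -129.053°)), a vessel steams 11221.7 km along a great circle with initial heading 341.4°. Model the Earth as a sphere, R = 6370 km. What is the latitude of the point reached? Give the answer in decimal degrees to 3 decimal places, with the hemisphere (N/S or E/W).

70.957°N

δ = d/R = 11221.7/6370 = 1.761648 rad
φ₂ = arcsin(sin φ₁ cos δ + cos φ₁ sin δ cos θ)
   = arcsin(-0.10437·-0.18970 + 0.99454·0.98184·0.94777) = 70.95740°
λ₂ = λ₁ + atan2(sin θ sin δ cos φ₁, cos δ − sin φ₁ sin φ₂) = 124.65406°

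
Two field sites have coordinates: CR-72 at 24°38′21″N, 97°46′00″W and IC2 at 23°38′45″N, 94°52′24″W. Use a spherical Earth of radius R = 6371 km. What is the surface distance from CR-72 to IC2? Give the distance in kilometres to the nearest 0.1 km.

CR-72: φ = +24.63917°, λ = -97.76667°
IC2: φ = +23.64583°, λ = -94.87333°
Δφ = -0.9933°,  Δλ = 2.8933°
a = sin²(Δφ/2) + cos φ₁ cos φ₂ sin²(Δλ/2) = 0.000606
c = 2·arcsin(√a) = 0.049233 rad = 2.8208°
d = R·c = 6371 × 0.049233 = 313.7 km

313.7 km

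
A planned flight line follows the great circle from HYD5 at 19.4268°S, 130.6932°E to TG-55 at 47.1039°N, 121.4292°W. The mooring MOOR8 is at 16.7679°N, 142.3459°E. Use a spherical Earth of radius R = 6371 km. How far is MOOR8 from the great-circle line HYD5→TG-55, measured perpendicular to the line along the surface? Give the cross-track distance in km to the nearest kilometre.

1858 km

δ₁₃ = central angle HYD5→MOOR8 = 0.662585 rad  (haversine)
θ₁₃ = bearing HYD5→MOOR8 = 18.323°,  θ₁₂ = bearing HYD5→TG-55 = 46.193°
dₓₜ = R·arcsin(sin δ₁₃ · sin(θ₁₃ − θ₁₂)) = 6371·arcsin(0.61516·sin(-27.869°)) = -1858.285 km
|dₓₜ| = 1858.285 km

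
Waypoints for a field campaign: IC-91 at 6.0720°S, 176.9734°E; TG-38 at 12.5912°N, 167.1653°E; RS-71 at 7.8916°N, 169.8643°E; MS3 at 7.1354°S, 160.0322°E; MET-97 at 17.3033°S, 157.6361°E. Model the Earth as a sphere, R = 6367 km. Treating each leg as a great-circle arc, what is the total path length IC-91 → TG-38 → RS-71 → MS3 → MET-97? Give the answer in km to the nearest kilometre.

6093 km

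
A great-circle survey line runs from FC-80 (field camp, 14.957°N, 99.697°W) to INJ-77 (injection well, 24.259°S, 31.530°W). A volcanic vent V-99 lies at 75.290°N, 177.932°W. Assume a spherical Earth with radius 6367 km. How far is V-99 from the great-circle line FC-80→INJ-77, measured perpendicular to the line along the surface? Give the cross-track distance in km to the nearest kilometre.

4725 km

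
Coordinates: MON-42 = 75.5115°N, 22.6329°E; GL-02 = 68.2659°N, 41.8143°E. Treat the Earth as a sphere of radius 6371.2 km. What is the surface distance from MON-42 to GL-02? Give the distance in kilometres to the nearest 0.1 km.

1033.5 km

Δφ = -7.2456°,  Δλ = 19.1814°
a = sin²(Δφ/2) + cos φ₁ cos φ₂ sin²(Δλ/2) = 0.006564
c = 2·arcsin(√a) = 0.162219 rad = 9.2945°
d = R·c = 6371.2 × 0.162219 = 1033.5 km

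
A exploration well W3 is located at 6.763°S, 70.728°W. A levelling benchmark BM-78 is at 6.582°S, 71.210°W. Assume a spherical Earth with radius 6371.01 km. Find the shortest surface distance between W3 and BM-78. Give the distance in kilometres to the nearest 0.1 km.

Δφ = 0.1810°,  Δλ = -0.4820°
a = sin²(Δφ/2) + cos φ₁ cos φ₂ sin²(Δλ/2) = 0.000020
c = 2·arcsin(√a) = 0.008933 rad = 0.5118°
d = R·c = 6371.01 × 0.008933 = 56.9 km

56.9 km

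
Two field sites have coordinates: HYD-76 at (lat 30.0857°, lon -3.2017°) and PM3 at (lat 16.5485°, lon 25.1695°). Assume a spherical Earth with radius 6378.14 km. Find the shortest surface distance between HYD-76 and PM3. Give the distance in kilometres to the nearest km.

3255 km

Δφ = -13.5372°,  Δλ = 28.3712°
a = sin²(Δφ/2) + cos φ₁ cos φ₂ sin²(Δλ/2) = 0.063704
c = 2·arcsin(√a) = 0.510311 rad = 29.2387°
d = R·c = 6378.14 × 0.510311 = 3254.8 km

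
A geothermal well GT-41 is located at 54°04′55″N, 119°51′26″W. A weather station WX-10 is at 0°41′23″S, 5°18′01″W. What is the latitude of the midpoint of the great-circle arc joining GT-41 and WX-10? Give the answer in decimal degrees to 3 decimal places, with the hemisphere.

40.765°N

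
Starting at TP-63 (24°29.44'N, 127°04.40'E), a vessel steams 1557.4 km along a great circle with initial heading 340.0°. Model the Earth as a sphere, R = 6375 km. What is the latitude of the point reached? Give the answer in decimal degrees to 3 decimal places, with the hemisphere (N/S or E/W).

37.523°N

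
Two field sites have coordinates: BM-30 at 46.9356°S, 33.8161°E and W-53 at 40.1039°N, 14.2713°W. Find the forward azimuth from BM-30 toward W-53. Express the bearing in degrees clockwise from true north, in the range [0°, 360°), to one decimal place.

Δλ = -48.0874°
y = sin Δλ · cos φ₂ = -0.569195
x = cos φ₁ sin φ₂ − sin φ₁ cos φ₂ cos Δλ = 0.813139
θ = atan2(y, x) = -34.9919° → 325.0081° (mod 360°)

325.0°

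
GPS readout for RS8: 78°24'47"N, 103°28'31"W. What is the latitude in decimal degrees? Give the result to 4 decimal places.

78° + 24′/60 + 47″/3600 = 78 + 0.40000 + 0.01306 = 78.4131°

78.4131°N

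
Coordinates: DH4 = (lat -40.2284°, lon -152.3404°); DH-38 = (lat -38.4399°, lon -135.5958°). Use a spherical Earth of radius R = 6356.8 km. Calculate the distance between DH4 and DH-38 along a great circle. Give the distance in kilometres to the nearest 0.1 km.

1448.3 km

Δφ = 1.7885°,  Δλ = 16.7446°
a = sin²(Δφ/2) + cos φ₁ cos φ₂ sin²(Δλ/2) = 0.012922
c = 2·arcsin(√a) = 0.227839 rad = 13.0542°
d = R·c = 6356.8 × 0.227839 = 1448.3 km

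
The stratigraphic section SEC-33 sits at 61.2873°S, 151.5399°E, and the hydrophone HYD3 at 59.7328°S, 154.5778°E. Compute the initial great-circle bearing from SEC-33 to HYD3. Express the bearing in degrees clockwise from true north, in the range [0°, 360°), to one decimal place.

45.2°

Δλ = 3.0379°
y = sin Δλ · cos φ₂ = 0.026712
x = cos φ₁ sin φ₂ − sin φ₁ cos φ₂ cos Δλ = 0.026507
θ = atan2(y, x) = 45.2212° → 45.2212° (mod 360°)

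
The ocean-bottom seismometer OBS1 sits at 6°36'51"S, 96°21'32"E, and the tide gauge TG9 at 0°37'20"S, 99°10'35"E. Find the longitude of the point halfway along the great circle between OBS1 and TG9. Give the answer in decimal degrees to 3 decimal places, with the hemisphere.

OBS1: φ = -6.61417°, λ = +96.35889°
TG9: φ = -0.62222°, λ = +99.17639°
Bx = cos φ₂ cos Δλ = 0.998732,  By = cos φ₂ sin Δλ = 0.049152
φₘ = atan2(sin φ₁ + sin φ₂, √((cos φ₁ + Bx)² + By²)) = -3.61929°
λₘ = λ₁ + atan2(By, cos φ₁ + Bx) = 97.77230°

97.772°E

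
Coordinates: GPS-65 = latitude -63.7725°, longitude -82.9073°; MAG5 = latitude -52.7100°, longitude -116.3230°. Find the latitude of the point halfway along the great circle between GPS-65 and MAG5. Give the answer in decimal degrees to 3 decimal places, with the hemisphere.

59.309°S

Bx = cos φ₂ cos Δλ = 0.505701,  By = cos φ₂ sin Δλ = -0.333647
φₘ = atan2(sin φ₁ + sin φ₂, √((cos φ₁ + Bx)² + By²)) = -59.30876°
λₘ = λ₁ + atan2(By, cos φ₁ + Bx) = -102.30361°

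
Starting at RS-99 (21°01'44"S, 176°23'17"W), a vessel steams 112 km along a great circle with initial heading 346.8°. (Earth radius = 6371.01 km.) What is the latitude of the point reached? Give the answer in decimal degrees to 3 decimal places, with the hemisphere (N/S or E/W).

20.048°S

RS-99: φ = -21.02889°, λ = -176.38806°
δ = d/R = 112/6371.01 = 0.017580 rad
φ₂ = arcsin(sin φ₁ cos δ + cos φ₁ sin δ cos θ)
   = arcsin(-0.35884·0.99985 + 0.93340·0.01758·0.97358) = -20.04809°
λ₂ = λ₁ + atan2(sin θ sin δ cos φ₁, cos δ − sin φ₁ sin φ₂) = -176.63288°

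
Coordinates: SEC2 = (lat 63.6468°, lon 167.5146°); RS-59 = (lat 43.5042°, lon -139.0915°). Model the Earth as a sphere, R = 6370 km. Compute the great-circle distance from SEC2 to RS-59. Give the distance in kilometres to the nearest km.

4004 km

Δφ = -20.1426°,  Δλ = 53.3939°
a = sin²(Δφ/2) + cos φ₁ cos φ₂ sin²(Δλ/2) = 0.095569
c = 2·arcsin(√a) = 0.628584 rad = 36.0152°
d = R·c = 6370 × 0.628584 = 4004.1 km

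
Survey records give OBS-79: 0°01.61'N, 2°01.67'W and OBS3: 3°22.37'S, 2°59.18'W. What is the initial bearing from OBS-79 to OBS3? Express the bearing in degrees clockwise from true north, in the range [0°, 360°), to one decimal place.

195.7°

OBS-79: φ = +0.02683°, λ = -2.02783°
OBS3: φ = -3.37283°, λ = -2.98633°
Δλ = -0.9585°
y = sin Δλ · cos φ₂ = -0.016699
x = cos φ₁ sin φ₂ − sin φ₁ cos φ₂ cos Δλ = -0.059301
θ = atan2(y, x) = -164.2726° → 195.7274° (mod 360°)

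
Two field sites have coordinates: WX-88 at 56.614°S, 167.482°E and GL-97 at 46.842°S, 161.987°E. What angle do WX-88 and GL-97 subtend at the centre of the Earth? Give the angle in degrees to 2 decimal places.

Δφ = 9.7720°,  Δλ = -5.4950°
a = sin²(Δφ/2) + cos φ₁ cos φ₂ sin²(Δλ/2) = 0.008119
c = 2·arcsin(√a) = 0.180460 rad = 10.3396°

10.34°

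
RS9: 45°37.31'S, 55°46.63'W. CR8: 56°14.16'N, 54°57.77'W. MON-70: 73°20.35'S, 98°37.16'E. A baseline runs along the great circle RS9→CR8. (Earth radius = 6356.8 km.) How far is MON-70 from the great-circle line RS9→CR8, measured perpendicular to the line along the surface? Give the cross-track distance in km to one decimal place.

833.8 km

RS9: φ = -45.62183°, λ = -55.77717°
CR8: φ = +56.23600°, λ = -54.96283°
MON-70: φ = -73.33917°, λ = +98.61933°
δ₁₃ = central angle RS9→MON-70 = 1.042684 rad  (haversine)
θ₁₃ = bearing RS9→MON-70 = 171.753°,  θ₁₂ = bearing RS9→CR8 = 0.462°
dₓₜ = R·arcsin(sin δ₁₃ · sin(θ₁₃ − θ₁₂)) = 6356.8·arcsin(0.86376·sin(171.291°)) = 833.812 km
|dₓₜ| = 833.812 km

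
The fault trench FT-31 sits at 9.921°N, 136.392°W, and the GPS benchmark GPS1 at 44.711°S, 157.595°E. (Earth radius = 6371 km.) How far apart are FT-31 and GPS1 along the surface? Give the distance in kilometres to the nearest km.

Δφ = -54.6320°,  Δλ = -66.0130°
a = sin²(Δφ/2) + cos φ₁ cos φ₂ sin²(Δλ/2) = 0.418313
c = 2·arcsin(√a) = 1.406686 rad = 80.5972°
d = R·c = 6371 × 1.406686 = 8962.0 km

8962 km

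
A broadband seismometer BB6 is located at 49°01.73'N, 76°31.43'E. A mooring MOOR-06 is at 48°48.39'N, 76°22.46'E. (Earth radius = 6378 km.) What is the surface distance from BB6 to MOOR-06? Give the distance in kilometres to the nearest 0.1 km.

BB6: φ = +49.02883°, λ = +76.52383°
MOOR-06: φ = +48.80650°, λ = +76.37433°
Δφ = -0.2223°,  Δλ = -0.1495°
a = sin²(Δφ/2) + cos φ₁ cos φ₂ sin²(Δλ/2) = 0.000004
c = 2·arcsin(√a) = 0.004242 rad = 0.2431°
d = R·c = 6378 × 0.004242 = 27.1 km

27.1 km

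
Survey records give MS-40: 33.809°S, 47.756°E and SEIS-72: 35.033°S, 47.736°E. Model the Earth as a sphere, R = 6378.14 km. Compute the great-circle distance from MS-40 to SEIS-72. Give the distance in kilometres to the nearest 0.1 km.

136.3 km

Δφ = -1.2240°,  Δλ = -0.0200°
a = sin²(Δφ/2) + cos φ₁ cos φ₂ sin²(Δλ/2) = 0.000114
c = 2·arcsin(√a) = 0.021365 rad = 1.2241°
d = R·c = 6378.14 × 0.021365 = 136.3 km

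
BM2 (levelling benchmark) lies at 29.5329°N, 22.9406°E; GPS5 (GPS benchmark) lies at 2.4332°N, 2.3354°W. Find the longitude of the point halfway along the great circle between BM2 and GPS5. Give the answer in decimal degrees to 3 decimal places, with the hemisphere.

9.416°E

Bx = cos φ₂ cos Δλ = 0.903446,  By = cos φ₂ sin Δλ = -0.426594
φₘ = atan2(sin φ₁ + sin φ₂, √((cos φ₁ + Bx)² + By²)) = 16.35707°
λₘ = λ₁ + atan2(By, cos φ₁ + Bx) = 9.41586°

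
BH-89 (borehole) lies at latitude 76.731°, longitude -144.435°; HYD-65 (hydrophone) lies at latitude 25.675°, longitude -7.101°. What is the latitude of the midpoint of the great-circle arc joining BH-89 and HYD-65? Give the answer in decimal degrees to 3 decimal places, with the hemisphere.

Bx = cos φ₂ cos Δλ = -0.662716,  By = cos φ₂ sin Δλ = 0.610809
φₘ = atan2(sin φ₁ + sin φ₂, √((cos φ₁ + Bx)² + By²)) = 61.97008°
λₘ = λ₁ + atan2(By, cos φ₁ + Bx) = -19.09029°

61.970°N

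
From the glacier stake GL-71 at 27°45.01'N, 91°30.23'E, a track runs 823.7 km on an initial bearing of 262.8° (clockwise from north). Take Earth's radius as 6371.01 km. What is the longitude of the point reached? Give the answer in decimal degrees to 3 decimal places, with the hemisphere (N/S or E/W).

83.281°E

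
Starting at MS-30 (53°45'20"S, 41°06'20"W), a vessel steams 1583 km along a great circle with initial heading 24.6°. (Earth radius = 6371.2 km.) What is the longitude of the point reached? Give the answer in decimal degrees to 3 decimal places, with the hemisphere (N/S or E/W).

33.368°W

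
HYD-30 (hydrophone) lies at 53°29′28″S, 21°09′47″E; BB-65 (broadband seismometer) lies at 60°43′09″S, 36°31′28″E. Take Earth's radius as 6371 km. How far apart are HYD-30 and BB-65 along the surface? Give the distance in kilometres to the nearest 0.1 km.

HYD-30: φ = -53.49111°, λ = +21.16306°
BB-65: φ = -60.71917°, λ = +36.52444°
Δφ = -7.2281°,  Δλ = 15.3614°
a = sin²(Δφ/2) + cos φ₁ cos φ₂ sin²(Δλ/2) = 0.009171
c = 2·arcsin(√a) = 0.191827 rad = 10.9909°
d = R·c = 6371 × 0.191827 = 1222.1 km

1222.1 km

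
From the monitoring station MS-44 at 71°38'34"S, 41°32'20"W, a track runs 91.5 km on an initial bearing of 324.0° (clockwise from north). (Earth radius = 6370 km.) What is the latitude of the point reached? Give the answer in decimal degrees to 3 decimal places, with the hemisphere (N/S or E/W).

70.971°S

MS-44: φ = -71.64278°, λ = -41.53889°
δ = d/R = 91.5/6370 = 0.014364 rad
φ₂ = arcsin(sin φ₁ cos δ + cos φ₁ sin δ cos θ)
   = arcsin(-0.94911·0.99990 + 0.31494·0.01436·0.80902) = -70.97101°
λ₂ = λ₁ + atan2(sin θ sin δ cos φ₁, cos δ − sin φ₁ sin φ₂) = -43.02269°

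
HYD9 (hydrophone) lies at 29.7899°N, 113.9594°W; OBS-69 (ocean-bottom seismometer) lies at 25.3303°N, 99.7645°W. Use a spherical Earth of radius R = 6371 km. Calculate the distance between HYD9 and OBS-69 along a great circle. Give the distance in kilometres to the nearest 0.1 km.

1483.2 km

Δφ = -4.4596°,  Δλ = 14.1949°
a = sin²(Δφ/2) + cos φ₁ cos φ₂ sin²(Δλ/2) = 0.013489
c = 2·arcsin(√a) = 0.232810 rad = 13.3390°
d = R·c = 6371 × 0.232810 = 1483.2 km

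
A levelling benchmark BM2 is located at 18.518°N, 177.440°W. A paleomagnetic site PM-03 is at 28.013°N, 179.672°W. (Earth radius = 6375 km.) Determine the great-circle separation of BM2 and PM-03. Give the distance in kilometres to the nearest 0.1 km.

1080.7 km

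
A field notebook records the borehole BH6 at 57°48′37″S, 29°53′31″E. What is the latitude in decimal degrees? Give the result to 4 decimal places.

57.8103°S

57° + 48′/60 + 37″/3600 = 57 + 0.80000 + 0.01028 = 57.8103°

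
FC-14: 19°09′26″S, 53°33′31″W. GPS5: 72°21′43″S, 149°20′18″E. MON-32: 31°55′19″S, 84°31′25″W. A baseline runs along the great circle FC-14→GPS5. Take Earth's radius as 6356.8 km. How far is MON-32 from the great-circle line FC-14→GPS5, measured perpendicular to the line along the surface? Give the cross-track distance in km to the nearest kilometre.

FC-14: φ = -19.15722°, λ = -53.55861°
GPS5: φ = -72.36194°, λ = +149.33833°
MON-32: φ = -31.92194°, λ = -84.52361°
δ₁₃ = central angle FC-14→MON-32 = 0.533526 rad  (haversine)
θ₁₃ = bearing FC-14→MON-32 = 239.169°,  θ₁₂ = bearing FC-14→GPS5 = 186.779°
dₓₜ = R·arcsin(sin δ₁₃ · sin(θ₁₃ − θ₁₂)) = 6356.8·arcsin(0.50857·sin(52.391°)) = 2635.966 km
|dₓₜ| = 2635.966 km

2636 km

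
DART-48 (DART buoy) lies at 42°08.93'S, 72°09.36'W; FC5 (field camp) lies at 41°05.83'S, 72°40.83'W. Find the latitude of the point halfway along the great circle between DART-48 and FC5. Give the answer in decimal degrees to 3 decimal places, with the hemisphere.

41.623°S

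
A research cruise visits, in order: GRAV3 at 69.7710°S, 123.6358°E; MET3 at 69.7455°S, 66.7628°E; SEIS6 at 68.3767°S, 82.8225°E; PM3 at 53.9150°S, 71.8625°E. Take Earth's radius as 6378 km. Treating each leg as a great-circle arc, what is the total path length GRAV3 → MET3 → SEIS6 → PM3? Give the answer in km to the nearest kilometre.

GRAV3→MET3: c = 0.331012 rad, d = 2111.19 km
MET3→SEIS6: c = 0.102651 rad, d = 654.71 km
SEIS6→PM3: c = 0.267798 rad, d = 1708.01 km
Total = 2111.19 + 654.71 + 1708.01 = 4473.92 km

4474 km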